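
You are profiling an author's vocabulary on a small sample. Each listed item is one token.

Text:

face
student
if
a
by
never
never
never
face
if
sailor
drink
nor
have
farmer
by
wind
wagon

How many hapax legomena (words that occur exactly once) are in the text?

9

Frequencies: never:3, face:2, if:2, by:2, student:1, a:1, sailor:1, drink:1, nor:1, have:1, farmer:1, wind:1, wagon:1
Hapax (freq=1): a, drink, farmer, have, nor, sailor, student, wagon, wind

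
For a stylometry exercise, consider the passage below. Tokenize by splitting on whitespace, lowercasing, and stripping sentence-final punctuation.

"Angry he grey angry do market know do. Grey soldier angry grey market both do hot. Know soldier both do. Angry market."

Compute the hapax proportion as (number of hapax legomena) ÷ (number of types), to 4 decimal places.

0.2222

Frequencies: angry:4, do:4, grey:3, market:3, know:2, soldier:2, both:2, he:1, hot:1
Hapax count = 2; type count = 9.
Ratio = 2 / 9 = 0.2222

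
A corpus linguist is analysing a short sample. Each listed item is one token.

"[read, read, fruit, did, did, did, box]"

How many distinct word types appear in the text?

Distinct types: {box, did, fruit, read}
V = 4

4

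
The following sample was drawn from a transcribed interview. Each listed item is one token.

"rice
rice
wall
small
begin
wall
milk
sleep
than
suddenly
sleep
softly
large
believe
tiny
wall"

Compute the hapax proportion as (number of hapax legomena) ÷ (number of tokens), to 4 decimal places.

0.5625

Frequencies: wall:3, rice:2, sleep:2, small:1, begin:1, milk:1, than:1, suddenly:1, softly:1, large:1, believe:1, tiny:1
Hapax count = 9; token count = 16.
Ratio = 9 / 16 = 0.5625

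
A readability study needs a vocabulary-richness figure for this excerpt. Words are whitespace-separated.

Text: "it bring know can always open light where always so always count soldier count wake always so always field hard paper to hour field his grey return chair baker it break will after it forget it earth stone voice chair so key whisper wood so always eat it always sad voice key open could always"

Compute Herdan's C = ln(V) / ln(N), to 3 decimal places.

N = 55, V = 35.
ln(V) = 3.555348, ln(N) = 4.007333
C = 3.555348 / 4.007333 = 0.887

0.887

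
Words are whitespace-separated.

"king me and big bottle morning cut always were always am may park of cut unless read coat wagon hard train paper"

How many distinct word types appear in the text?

20

Distinct types: {always, am, and, big, bottle, coat, cut, hard, king, may, me, morning, of, paper, park, read, train, unless, wagon, were}
V = 20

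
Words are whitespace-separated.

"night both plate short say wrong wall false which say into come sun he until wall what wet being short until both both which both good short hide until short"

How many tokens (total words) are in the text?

30

Tokens: night, both, plate, short, say, wrong, wall, false, which, say, into, come, sun, he, until, wall, what, wet, being, short, until, both, both, which, both, good, short, hide, until, short
N = 30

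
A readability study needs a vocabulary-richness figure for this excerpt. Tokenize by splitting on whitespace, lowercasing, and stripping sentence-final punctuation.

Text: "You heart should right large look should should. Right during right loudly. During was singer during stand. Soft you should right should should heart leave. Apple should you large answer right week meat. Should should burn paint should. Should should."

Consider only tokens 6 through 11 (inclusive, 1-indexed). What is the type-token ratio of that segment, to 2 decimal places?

Segment tokens 6–11: look, should, should, right, during, right
Segment N = 6, segment V = 4.
TTR = 4 / 6 = 0.67

0.67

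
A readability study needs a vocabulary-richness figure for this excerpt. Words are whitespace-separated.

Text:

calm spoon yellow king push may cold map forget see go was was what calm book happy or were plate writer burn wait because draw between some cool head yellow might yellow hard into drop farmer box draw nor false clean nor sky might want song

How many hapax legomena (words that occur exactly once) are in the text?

33

Frequencies: yellow:3, calm:2, was:2, draw:2, might:2, nor:2, spoon:1, king:1, push:1, may:1, cold:1, map:1, forget:1, see:1, go:1, what:1, book:1, happy:1, or:1, were:1, … (19 more, each freq 1)
Hapax (freq=1): because, between, book, box, burn, clean, cold, cool, drop, false, farmer, forget, go, happy, hard, head, into, king, map, may, or, plate, push, see, sky, some, song, spoon, wait, want, were, what, writer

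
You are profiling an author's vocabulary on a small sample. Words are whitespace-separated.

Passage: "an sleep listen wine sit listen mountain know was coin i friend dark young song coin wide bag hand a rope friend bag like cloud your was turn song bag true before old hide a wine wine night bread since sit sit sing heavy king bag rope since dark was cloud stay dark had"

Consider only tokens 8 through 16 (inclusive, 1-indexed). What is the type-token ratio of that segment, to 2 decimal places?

0.89

Segment tokens 8–16: know, was, coin, i, friend, dark, young, song, coin
Segment N = 9, segment V = 8.
TTR = 8 / 9 = 0.89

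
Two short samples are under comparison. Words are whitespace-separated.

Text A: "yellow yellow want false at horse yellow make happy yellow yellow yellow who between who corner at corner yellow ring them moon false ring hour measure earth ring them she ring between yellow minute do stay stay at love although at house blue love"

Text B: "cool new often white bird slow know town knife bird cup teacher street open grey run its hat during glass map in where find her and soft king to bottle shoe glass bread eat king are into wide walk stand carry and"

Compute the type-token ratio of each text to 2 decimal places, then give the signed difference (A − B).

TTR(A) = 24/44 = 0.55
TTR(B) = 38/42 = 0.90
Difference = 0.55 − 0.90 = -0.35

-0.35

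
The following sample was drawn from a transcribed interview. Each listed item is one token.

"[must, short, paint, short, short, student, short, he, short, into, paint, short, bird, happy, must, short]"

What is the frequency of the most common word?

Frequencies: short:7, must:2, paint:2, student:1, he:1, into:1, bird:1, happy:1
Most common: 'short' with frequency 7.

7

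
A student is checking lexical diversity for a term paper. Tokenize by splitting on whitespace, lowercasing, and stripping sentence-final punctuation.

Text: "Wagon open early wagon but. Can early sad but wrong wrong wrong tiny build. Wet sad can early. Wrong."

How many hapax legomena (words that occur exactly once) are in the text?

4

Frequencies: wrong:4, early:3, wagon:2, but:2, can:2, sad:2, open:1, tiny:1, build:1, wet:1
Hapax (freq=1): build, open, tiny, wet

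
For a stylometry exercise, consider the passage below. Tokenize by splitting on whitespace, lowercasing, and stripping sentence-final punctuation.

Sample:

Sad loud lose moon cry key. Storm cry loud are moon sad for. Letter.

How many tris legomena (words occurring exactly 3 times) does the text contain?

Frequencies: sad:2, loud:2, moon:2, cry:2, lose:1, key:1, storm:1, are:1, for:1, letter:1
Words with frequency 3: (none)

0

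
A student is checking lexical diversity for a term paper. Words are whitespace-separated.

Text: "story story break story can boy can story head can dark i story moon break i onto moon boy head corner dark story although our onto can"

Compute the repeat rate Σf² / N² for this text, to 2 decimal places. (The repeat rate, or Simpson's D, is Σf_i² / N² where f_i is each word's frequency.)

0.11

Frequencies: story:6, can:4, break:2, boy:2, head:2, dark:2, i:2, moon:2, onto:2, corner:1, although:1, our:1
Σf² = 83; N² = 729
Repeat rate = 83 / 729 = 0.11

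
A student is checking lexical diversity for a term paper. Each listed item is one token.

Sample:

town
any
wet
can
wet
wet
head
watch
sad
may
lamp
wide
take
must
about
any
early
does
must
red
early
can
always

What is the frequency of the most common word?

3

Frequencies: wet:3, any:2, can:2, must:2, early:2, town:1, head:1, watch:1, sad:1, may:1, lamp:1, wide:1, take:1, about:1, does:1, red:1, always:1
Most common: 'wet' with frequency 3.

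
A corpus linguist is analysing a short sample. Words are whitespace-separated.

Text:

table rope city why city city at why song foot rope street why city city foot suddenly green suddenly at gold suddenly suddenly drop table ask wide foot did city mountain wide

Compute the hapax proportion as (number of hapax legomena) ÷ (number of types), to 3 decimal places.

Frequencies: city:6, suddenly:4, why:3, foot:3, table:2, rope:2, at:2, wide:2, song:1, street:1, green:1, gold:1, drop:1, ask:1, did:1, mountain:1
Hapax count = 8; type count = 16.
Ratio = 8 / 16 = 0.500

0.500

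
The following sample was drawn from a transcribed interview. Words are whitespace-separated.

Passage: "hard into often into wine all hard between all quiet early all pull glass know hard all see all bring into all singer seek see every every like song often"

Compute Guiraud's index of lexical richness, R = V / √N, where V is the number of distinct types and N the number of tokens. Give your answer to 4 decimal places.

3.2863

N = 30, V = 18.
√N = 5.477226
R = 18 / 5.477226 = 3.2863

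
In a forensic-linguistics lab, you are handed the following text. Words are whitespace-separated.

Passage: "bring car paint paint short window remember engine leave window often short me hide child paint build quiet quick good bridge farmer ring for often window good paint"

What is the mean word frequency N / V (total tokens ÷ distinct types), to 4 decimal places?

N = 28 tokens, V = 20 types.
Mean frequency = N / V = 28 / 20 = 1.4000

1.4000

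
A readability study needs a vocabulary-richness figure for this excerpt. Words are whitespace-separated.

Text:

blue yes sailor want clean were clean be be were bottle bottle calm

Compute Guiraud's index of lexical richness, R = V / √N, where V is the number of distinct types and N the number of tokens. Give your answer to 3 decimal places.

2.496

N = 13, V = 9.
√N = 3.605551
R = 9 / 3.605551 = 2.496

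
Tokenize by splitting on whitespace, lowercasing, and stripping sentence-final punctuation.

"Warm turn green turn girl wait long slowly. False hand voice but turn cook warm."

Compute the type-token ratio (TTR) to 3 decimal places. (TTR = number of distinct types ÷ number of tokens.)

0.800

N = 15 tokens, V = 12 types.
TTR = V / N = 12 / 15 = 0.800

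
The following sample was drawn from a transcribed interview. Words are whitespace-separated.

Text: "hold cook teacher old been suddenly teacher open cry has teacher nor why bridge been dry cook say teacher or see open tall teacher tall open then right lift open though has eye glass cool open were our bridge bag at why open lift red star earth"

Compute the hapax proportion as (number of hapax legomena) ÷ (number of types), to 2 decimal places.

Frequencies: open:6, teacher:5, cook:2, been:2, has:2, why:2, bridge:2, tall:2, lift:2, hold:1, old:1, suddenly:1, cry:1, nor:1, dry:1, say:1, or:1, see:1, then:1, right:1, … (11 more, each freq 1)
Hapax count = 22; type count = 31.
Ratio = 22 / 31 = 0.71

0.71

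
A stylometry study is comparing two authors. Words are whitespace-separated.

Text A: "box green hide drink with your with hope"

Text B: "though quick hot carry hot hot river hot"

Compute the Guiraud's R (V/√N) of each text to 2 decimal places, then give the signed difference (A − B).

A: V=7, N=8, R=2.47
B: V=5, N=8, R=1.77
Difference = 2.47 − 1.77 = 0.70

0.70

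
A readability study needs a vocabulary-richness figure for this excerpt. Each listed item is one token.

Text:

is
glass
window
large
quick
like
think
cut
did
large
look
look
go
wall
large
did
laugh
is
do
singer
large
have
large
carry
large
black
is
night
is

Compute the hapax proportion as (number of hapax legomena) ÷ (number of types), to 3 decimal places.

Frequencies: large:6, is:4, did:2, look:2, glass:1, window:1, quick:1, like:1, think:1, cut:1, go:1, wall:1, laugh:1, do:1, singer:1, have:1, carry:1, black:1, night:1
Hapax count = 15; type count = 19.
Ratio = 15 / 19 = 0.789

0.789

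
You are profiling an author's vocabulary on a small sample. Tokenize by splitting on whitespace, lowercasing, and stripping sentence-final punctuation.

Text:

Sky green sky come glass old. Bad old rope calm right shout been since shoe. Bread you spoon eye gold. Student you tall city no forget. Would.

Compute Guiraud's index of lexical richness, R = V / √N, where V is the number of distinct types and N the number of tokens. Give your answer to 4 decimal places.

4.6188

N = 27, V = 24.
√N = 5.196152
R = 24 / 5.196152 = 4.6188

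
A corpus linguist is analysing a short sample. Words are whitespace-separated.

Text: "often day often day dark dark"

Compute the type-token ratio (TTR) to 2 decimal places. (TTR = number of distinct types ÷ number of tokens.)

0.50

N = 6 tokens, V = 3 types.
TTR = V / N = 3 / 6 = 0.50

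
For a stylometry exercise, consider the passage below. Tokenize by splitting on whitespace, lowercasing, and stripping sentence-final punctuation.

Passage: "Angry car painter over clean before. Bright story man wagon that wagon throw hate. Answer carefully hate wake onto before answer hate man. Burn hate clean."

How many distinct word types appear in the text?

Distinct types: {angry, answer, before, bright, burn, car, carefully, clean, hate, man, onto, over, painter, story, that, throw, wagon, wake}
V = 18

18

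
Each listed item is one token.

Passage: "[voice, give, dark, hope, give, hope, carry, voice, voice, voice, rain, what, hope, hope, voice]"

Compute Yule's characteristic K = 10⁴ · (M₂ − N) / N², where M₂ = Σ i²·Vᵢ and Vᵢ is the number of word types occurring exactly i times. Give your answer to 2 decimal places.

Frequencies: voice:5, hope:4, give:2, dark:1, carry:1, rain:1, what:1
N = 15. Frequency spectrum: V_1=4, V_2=1, V_4=1, V_5=1
M₂ = 1²·4 + 2²·1 + 4²·1 + 5²·1 = 49
K = 10000 × (49 − 15) / 15² = 1511.11

1511.11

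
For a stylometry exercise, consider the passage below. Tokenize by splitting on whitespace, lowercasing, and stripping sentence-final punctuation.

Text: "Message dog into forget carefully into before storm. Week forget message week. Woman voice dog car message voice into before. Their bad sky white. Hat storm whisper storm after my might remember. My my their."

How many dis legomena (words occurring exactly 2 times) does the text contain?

6

Frequencies: message:3, into:3, storm:3, my:3, dog:2, forget:2, before:2, week:2, voice:2, their:2, carefully:1, woman:1, car:1, bad:1, sky:1, white:1, hat:1, whisper:1, after:1, might:1, … (1 more, each freq 1)
Words with frequency 2: before, dog, forget, their, voice, week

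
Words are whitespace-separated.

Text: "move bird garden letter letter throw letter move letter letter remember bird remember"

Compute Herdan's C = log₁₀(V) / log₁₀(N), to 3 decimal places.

N = 13, V = 6.
log₁₀(V) = 0.778151, log₁₀(N) = 1.113943
C = 0.778151 / 1.113943 = 0.699

0.699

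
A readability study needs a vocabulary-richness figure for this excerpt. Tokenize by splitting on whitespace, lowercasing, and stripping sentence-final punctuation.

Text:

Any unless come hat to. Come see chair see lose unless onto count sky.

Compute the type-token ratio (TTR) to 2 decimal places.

N = 14 tokens, V = 11 types.
TTR = V / N = 11 / 14 = 0.79

0.79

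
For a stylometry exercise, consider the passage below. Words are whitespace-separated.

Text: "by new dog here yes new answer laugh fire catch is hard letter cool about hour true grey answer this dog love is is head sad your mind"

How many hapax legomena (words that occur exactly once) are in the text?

Frequencies: is:3, new:2, dog:2, answer:2, by:1, here:1, yes:1, laugh:1, fire:1, catch:1, hard:1, letter:1, cool:1, about:1, hour:1, true:1, grey:1, this:1, love:1, head:1, … (3 more, each freq 1)
Hapax (freq=1): about, by, catch, cool, fire, grey, hard, head, here, hour, laugh, letter, love, mind, sad, this, true, yes, your

19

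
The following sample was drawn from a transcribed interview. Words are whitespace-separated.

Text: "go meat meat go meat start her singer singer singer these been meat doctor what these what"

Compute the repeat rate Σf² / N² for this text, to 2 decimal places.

Frequencies: meat:4, singer:3, go:2, these:2, what:2, start:1, her:1, been:1, doctor:1
Σf² = 41; N² = 289
Repeat rate = 41 / 289 = 0.14

0.14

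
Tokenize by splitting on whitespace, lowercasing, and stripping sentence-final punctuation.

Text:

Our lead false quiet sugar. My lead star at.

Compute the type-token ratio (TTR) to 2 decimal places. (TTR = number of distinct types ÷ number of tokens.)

N = 9 tokens, V = 8 types.
TTR = V / N = 8 / 9 = 0.89

0.89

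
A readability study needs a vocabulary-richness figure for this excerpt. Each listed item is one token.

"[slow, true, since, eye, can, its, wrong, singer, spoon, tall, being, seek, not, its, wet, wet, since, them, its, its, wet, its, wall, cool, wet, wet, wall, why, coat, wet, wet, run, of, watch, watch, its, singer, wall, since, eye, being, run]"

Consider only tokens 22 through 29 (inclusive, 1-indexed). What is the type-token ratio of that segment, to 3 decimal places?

Segment tokens 22–29: its, wall, cool, wet, wet, wall, why, coat
Segment N = 8, segment V = 6.
TTR = 6 / 8 = 0.750

0.750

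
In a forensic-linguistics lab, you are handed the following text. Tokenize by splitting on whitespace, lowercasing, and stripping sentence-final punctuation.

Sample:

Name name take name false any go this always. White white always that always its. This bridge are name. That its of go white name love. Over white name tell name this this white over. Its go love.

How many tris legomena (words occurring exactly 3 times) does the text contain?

3

Frequencies: name:7, white:5, this:4, go:3, always:3, its:3, that:2, love:2, over:2, take:1, false:1, any:1, bridge:1, are:1, of:1, tell:1
Words with frequency 3: always, go, its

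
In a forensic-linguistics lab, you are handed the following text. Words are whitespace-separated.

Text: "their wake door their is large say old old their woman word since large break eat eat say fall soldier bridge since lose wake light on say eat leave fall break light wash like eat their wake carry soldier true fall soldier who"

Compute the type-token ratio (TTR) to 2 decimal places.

0.56

N = 43 tokens, V = 24 types.
TTR = V / N = 24 / 43 = 0.56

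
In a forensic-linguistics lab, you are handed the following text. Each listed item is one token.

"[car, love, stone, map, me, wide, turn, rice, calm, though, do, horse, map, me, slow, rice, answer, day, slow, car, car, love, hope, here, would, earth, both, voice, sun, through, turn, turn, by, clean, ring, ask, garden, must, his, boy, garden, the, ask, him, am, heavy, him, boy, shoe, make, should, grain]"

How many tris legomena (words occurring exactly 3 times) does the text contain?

2

Frequencies: car:3, turn:3, love:2, map:2, me:2, rice:2, slow:2, ask:2, garden:2, boy:2, him:2, stone:1, wide:1, calm:1, though:1, do:1, horse:1, answer:1, day:1, hope:1, … (19 more, each freq 1)
Words with frequency 3: car, turn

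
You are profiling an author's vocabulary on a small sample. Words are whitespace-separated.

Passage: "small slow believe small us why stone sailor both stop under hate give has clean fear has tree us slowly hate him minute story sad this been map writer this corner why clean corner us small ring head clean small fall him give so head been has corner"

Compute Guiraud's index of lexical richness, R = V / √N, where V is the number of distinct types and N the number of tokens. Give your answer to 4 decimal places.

N = 48, V = 30.
√N = 6.928203
R = 30 / 6.928203 = 4.3301

4.3301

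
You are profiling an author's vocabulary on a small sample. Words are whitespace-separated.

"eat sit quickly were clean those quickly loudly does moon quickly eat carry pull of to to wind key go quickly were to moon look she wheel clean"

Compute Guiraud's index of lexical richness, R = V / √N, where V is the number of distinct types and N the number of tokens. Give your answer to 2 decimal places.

3.59

N = 28, V = 19.
√N = 5.291503
R = 19 / 5.291503 = 3.59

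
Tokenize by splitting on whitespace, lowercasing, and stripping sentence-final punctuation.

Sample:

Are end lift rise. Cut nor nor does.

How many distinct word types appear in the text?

7

Distinct types: {are, cut, does, end, lift, nor, rise}
V = 7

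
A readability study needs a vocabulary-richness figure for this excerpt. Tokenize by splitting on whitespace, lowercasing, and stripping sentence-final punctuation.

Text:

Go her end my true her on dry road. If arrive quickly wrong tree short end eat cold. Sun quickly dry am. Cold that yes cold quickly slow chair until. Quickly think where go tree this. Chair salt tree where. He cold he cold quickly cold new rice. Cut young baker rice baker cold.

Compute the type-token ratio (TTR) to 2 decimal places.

0.61

N = 54 tokens, V = 33 types.
TTR = V / N = 33 / 54 = 0.61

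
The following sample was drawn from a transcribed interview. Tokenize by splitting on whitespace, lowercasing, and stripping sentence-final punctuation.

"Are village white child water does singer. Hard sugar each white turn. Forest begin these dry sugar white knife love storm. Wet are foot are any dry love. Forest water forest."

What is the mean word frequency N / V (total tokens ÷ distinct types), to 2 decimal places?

1.48

N = 31 tokens, V = 21 types.
Mean frequency = N / V = 31 / 21 = 1.48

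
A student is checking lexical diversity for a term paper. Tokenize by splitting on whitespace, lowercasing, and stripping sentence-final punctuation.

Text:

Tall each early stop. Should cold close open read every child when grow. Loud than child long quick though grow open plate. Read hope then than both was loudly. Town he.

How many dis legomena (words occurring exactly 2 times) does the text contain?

5

Frequencies: open:2, read:2, child:2, grow:2, than:2, tall:1, each:1, early:1, stop:1, should:1, cold:1, close:1, every:1, when:1, loud:1, long:1, quick:1, though:1, plate:1, hope:1, … (6 more, each freq 1)
Words with frequency 2: child, grow, open, read, than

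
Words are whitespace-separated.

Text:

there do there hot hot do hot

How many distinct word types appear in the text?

3

Distinct types: {do, hot, there}
V = 3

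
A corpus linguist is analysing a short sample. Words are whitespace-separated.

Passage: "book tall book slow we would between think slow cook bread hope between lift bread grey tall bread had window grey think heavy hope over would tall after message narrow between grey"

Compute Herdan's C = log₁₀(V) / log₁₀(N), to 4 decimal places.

0.8496

N = 32, V = 19.
log₁₀(V) = 1.278754, log₁₀(N) = 1.505150
C = 1.278754 / 1.505150 = 0.8496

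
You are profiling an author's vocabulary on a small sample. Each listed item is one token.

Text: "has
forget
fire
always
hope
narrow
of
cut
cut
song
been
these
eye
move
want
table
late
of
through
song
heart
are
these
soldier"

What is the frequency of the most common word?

2

Frequencies: of:2, cut:2, song:2, these:2, has:1, forget:1, fire:1, always:1, hope:1, narrow:1, been:1, eye:1, move:1, want:1, table:1, late:1, through:1, heart:1, are:1, soldier:1
Most common: 'of' with frequency 2.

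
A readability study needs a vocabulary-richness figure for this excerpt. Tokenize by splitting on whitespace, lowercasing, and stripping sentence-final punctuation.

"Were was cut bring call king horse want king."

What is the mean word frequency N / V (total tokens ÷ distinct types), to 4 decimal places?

N = 9 tokens, V = 8 types.
Mean frequency = N / V = 9 / 8 = 1.1250

1.1250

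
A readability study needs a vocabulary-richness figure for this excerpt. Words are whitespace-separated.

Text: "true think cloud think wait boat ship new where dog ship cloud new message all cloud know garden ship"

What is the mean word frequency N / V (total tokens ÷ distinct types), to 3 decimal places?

1.462

N = 19 tokens, V = 13 types.
Mean frequency = N / V = 19 / 13 = 1.462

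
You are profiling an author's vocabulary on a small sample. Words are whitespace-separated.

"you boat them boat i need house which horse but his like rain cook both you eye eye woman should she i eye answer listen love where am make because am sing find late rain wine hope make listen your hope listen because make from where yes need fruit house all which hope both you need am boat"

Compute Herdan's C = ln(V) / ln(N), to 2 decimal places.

0.88

N = 58, V = 35.
ln(V) = 3.555348, ln(N) = 4.060443
C = 3.555348 / 4.060443 = 0.88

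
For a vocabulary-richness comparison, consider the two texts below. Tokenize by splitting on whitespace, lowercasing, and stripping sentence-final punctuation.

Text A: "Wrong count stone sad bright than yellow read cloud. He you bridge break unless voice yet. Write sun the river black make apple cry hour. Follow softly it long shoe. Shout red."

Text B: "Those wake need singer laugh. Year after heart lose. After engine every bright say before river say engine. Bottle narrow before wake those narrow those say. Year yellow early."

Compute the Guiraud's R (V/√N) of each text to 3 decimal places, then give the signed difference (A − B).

2.129

A: V=32, N=32, R=5.657
B: V=19, N=29, R=3.528
Difference = 5.657 − 3.528 = 2.129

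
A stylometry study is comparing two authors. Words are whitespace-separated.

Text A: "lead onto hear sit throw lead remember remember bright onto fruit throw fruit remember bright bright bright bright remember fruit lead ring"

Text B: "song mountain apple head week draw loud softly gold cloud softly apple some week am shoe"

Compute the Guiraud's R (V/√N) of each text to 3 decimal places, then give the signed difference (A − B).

-1.331

A: V=9, N=22, R=1.919
B: V=13, N=16, R=3.250
Difference = 1.919 − 3.250 = -1.331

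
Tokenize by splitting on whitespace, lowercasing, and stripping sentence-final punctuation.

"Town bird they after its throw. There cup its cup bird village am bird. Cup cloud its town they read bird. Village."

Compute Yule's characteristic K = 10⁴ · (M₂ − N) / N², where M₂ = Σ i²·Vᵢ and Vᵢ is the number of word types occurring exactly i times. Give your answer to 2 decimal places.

Frequencies: bird:4, its:3, cup:3, town:2, they:2, village:2, after:1, throw:1, there:1, am:1, cloud:1, read:1
N = 22. Frequency spectrum: V_1=6, V_2=3, V_3=2, V_4=1
M₂ = 1²·6 + 2²·3 + 3²·2 + 4²·1 = 52
K = 10000 × (52 − 22) / 22² = 619.83

619.83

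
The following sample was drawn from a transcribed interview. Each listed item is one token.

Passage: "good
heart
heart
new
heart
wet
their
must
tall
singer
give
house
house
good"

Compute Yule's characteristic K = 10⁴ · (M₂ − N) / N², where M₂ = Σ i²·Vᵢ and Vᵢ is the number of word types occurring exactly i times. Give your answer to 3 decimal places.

Frequencies: heart:3, good:2, house:2, new:1, wet:1, their:1, must:1, tall:1, singer:1, give:1
N = 14. Frequency spectrum: V_1=7, V_2=2, V_3=1
M₂ = 1²·7 + 2²·2 + 3²·1 = 24
K = 10000 × (24 − 14) / 14² = 510.204

510.204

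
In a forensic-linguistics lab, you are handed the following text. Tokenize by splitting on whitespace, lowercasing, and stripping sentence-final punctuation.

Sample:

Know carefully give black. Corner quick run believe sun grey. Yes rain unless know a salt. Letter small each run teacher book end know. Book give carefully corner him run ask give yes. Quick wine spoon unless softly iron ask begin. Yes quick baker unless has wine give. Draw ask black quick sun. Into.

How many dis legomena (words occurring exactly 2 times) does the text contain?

Frequencies: give:4, quick:4, know:3, run:3, yes:3, unless:3, ask:3, carefully:2, black:2, corner:2, sun:2, book:2, wine:2, believe:1, grey:1, rain:1, a:1, salt:1, letter:1, small:1, … (12 more, each freq 1)
Words with frequency 2: black, book, carefully, corner, sun, wine

6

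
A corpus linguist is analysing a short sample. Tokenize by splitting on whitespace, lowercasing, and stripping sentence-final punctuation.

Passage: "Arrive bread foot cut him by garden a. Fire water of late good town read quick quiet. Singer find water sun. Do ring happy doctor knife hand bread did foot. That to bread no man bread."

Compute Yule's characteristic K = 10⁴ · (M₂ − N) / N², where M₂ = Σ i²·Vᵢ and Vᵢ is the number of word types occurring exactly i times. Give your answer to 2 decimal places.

123.46

Frequencies: bread:4, foot:2, water:2, arrive:1, cut:1, him:1, by:1, garden:1, a:1, fire:1, of:1, late:1, good:1, town:1, read:1, quick:1, quiet:1, singer:1, find:1, sun:1, … (11 more, each freq 1)
N = 36. Frequency spectrum: V_1=28, V_2=2, V_4=1
M₂ = 1²·28 + 2²·2 + 4²·1 = 52
K = 10000 × (52 − 36) / 36² = 123.46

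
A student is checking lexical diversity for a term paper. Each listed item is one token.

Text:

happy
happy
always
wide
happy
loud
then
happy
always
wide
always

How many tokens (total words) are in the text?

Tokens: happy, happy, always, wide, happy, loud, then, happy, always, wide, always
N = 11

11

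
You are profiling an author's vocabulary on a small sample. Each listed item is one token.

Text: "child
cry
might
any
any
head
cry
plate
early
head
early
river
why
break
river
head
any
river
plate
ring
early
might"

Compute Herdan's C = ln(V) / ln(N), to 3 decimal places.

N = 22, V = 11.
ln(V) = 2.397895, ln(N) = 3.091042
C = 2.397895 / 3.091042 = 0.776

0.776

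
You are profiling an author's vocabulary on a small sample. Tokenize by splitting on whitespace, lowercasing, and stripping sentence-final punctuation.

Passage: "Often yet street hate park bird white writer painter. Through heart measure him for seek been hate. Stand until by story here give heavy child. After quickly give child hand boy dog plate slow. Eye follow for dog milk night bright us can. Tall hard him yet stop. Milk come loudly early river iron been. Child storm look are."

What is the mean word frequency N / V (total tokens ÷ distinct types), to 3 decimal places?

1.204

N = 59 tokens, V = 49 types.
Mean frequency = N / V = 59 / 49 = 1.204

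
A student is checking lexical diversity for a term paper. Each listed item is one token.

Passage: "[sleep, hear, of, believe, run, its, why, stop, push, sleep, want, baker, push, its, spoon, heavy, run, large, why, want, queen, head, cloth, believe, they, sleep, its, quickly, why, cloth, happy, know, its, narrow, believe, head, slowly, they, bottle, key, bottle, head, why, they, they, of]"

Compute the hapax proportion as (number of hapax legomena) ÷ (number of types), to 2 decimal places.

0.52

Frequencies: its:4, why:4, they:4, sleep:3, believe:3, head:3, of:2, run:2, push:2, want:2, cloth:2, bottle:2, hear:1, stop:1, baker:1, spoon:1, heavy:1, large:1, queen:1, quickly:1, … (5 more, each freq 1)
Hapax count = 13; type count = 25.
Ratio = 13 / 25 = 0.52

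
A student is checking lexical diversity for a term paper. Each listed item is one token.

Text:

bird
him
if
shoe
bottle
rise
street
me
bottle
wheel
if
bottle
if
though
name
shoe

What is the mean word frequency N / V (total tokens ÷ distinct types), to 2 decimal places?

N = 16 tokens, V = 11 types.
Mean frequency = N / V = 16 / 11 = 1.45

1.45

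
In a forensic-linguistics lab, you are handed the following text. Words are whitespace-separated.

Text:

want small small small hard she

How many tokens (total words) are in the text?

6

Tokens: want, small, small, small, hard, she
N = 6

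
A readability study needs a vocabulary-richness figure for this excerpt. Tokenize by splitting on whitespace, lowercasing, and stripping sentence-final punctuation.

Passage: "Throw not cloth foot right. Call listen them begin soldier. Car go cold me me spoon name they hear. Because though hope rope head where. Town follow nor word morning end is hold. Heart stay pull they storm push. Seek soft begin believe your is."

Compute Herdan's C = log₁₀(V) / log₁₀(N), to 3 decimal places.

N = 45, V = 41.
log₁₀(V) = 1.612784, log₁₀(N) = 1.653213
C = 1.612784 / 1.653213 = 0.976

0.976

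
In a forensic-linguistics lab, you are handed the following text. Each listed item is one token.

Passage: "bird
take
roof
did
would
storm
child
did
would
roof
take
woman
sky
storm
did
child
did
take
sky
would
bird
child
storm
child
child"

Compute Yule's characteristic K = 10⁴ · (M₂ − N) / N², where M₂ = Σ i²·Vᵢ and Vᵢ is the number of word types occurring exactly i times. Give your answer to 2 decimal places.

896.00

Frequencies: child:5, did:4, take:3, would:3, storm:3, bird:2, roof:2, sky:2, woman:1
N = 25. Frequency spectrum: V_1=1, V_2=3, V_3=3, V_4=1, V_5=1
M₂ = 1²·1 + 2²·3 + 3²·3 + 4²·1 + 5²·1 = 81
K = 10000 × (81 − 25) / 25² = 896.00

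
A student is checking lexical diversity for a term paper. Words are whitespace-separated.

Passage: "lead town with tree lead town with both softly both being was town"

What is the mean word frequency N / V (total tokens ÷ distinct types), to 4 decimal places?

1.6250

N = 13 tokens, V = 8 types.
Mean frequency = N / V = 13 / 8 = 1.6250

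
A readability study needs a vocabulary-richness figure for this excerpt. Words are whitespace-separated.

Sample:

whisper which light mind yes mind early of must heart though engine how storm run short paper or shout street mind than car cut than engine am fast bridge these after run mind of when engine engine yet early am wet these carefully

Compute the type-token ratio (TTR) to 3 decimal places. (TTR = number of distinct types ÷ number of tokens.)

0.721

N = 43 tokens, V = 31 types.
TTR = V / N = 31 / 43 = 0.721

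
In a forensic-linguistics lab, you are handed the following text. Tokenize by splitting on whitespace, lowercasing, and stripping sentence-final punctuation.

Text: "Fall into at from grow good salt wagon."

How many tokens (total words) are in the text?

8

Tokens: fall, into, at, from, grow, good, salt, wagon
N = 8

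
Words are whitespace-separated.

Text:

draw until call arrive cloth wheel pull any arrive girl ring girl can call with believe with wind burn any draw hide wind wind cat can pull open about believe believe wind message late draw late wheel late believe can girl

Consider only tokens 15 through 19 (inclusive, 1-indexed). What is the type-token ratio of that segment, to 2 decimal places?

Segment tokens 15–19: with, believe, with, wind, burn
Segment N = 5, segment V = 4.
TTR = 4 / 5 = 0.80

0.80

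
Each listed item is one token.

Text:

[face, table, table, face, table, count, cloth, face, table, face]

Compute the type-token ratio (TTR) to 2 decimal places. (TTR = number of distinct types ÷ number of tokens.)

N = 10 tokens, V = 4 types.
TTR = V / N = 4 / 10 = 0.40

0.40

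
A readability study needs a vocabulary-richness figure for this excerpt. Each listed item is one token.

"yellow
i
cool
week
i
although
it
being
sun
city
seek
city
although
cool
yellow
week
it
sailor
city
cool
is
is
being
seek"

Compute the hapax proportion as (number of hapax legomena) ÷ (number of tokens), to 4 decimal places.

0.0833

Frequencies: cool:3, city:3, yellow:2, i:2, week:2, although:2, it:2, being:2, seek:2, is:2, sun:1, sailor:1
Hapax count = 2; token count = 24.
Ratio = 2 / 24 = 0.0833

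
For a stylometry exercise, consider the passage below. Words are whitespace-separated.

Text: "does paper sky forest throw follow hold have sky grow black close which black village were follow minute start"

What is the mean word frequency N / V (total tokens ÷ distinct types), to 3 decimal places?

1.188

N = 19 tokens, V = 16 types.
Mean frequency = N / V = 19 / 16 = 1.188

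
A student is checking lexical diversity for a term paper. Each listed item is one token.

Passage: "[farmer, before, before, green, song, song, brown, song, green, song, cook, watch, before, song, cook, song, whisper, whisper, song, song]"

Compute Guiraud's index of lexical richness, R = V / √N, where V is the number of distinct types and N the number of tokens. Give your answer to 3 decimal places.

N = 20, V = 8.
√N = 4.472136
R = 8 / 4.472136 = 1.789

1.789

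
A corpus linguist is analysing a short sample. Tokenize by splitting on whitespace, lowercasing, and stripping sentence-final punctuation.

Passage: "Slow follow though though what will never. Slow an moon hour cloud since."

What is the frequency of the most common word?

Frequencies: slow:2, though:2, follow:1, what:1, will:1, never:1, an:1, moon:1, hour:1, cloud:1, since:1
Most common: 'slow' with frequency 2.

2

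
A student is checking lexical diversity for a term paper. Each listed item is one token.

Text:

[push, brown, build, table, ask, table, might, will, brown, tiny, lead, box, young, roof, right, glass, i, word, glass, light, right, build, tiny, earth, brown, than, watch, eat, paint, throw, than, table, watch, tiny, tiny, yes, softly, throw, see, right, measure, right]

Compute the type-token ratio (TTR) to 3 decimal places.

N = 42 tokens, V = 27 types.
TTR = V / N = 27 / 42 = 0.643

0.643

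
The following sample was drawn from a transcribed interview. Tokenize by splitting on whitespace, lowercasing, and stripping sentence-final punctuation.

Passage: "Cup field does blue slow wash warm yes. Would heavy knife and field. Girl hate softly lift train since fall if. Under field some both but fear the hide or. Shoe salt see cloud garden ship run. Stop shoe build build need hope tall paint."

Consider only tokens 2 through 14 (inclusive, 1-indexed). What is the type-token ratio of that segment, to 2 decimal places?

Segment tokens 2–14: field, does, blue, slow, wash, warm, yes, would, heavy, knife, and, field, girl
Segment N = 13, segment V = 12.
TTR = 12 / 13 = 0.92

0.92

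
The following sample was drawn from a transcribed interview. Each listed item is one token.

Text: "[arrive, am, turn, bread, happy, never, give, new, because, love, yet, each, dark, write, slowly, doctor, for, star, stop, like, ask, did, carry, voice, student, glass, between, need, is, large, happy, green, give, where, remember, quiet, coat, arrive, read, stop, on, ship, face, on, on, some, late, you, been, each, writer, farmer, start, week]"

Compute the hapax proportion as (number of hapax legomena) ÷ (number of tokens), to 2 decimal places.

0.76

Frequencies: on:3, arrive:2, happy:2, give:2, each:2, stop:2, am:1, turn:1, bread:1, never:1, new:1, because:1, love:1, yet:1, dark:1, write:1, slowly:1, doctor:1, for:1, star:1, … (27 more, each freq 1)
Hapax count = 41; token count = 54.
Ratio = 41 / 54 = 0.76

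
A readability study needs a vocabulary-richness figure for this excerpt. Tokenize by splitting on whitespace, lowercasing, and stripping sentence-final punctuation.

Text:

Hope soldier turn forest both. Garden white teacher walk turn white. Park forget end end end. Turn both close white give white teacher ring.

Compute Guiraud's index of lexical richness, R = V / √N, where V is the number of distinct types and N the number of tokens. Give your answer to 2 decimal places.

3.06

N = 24, V = 15.
√N = 4.898979
R = 15 / 4.898979 = 3.06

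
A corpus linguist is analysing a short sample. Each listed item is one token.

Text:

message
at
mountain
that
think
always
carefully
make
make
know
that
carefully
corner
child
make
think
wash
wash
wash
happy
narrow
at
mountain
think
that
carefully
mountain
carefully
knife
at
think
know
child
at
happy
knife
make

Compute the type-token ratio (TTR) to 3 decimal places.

0.405

N = 37 tokens, V = 15 types.
TTR = V / N = 15 / 37 = 0.405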